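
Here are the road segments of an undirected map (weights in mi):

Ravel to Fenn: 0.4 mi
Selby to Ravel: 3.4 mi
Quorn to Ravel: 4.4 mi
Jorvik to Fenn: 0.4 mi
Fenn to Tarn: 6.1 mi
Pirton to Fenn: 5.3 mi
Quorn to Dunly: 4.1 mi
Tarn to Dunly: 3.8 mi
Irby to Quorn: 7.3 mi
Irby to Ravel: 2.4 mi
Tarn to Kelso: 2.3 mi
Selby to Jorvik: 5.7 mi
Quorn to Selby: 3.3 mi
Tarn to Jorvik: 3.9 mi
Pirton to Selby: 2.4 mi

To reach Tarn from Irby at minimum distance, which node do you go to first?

Ravel

Enumerating some paths:
Irby–Ravel–Fenn–Tarn: 2.4+0.4+6.1 = 8.9
Irby–Ravel–Fenn–Jorvik–Tarn: 2.4+0.4+0.4+3.9 = 7.1
Cheapest is Irby–Ravel–Fenn–Jorvik–Tarn at 7.1 mi.
So from Irby the first move is to Ravel.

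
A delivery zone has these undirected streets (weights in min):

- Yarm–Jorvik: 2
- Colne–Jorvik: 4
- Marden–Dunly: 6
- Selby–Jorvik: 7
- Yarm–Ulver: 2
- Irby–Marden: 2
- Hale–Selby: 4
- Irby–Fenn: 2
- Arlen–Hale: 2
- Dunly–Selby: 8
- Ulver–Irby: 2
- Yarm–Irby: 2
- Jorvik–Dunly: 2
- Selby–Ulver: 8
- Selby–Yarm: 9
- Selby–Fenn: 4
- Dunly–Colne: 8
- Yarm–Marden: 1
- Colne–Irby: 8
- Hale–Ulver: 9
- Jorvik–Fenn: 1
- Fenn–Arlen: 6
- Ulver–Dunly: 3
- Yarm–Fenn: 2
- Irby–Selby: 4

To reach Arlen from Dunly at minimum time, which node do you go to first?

Jorvik

Candidate routes:
Dunly - Jorvik - Fenn - Arlen: 2+1+6 = 9
Dunly - Jorvik - Yarm - Fenn - Arlen: 2+2+2+6 = 12
Cheapest is Dunly - Jorvik - Fenn - Arlen at 9 min.
So from Dunly the first move is to Jorvik.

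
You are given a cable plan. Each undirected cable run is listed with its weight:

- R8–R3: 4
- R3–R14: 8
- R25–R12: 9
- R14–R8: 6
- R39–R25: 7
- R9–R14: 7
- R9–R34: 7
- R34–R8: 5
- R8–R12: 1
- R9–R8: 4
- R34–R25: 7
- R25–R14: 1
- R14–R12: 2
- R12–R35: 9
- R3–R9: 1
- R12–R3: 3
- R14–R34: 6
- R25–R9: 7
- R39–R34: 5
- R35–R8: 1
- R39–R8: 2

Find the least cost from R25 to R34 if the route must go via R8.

9

Best R25 to R8: R25 → R14 → R12 → R8 costing 4
Shortest R8→R34: R8 → R34 = 5
Total via R8: 4 + 5 = 9.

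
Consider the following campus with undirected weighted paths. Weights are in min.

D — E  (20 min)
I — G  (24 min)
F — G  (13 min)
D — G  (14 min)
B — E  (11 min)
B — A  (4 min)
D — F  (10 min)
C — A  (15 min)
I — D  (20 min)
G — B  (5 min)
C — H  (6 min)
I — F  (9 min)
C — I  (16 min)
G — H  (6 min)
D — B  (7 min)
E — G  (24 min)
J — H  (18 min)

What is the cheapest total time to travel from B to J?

Settle nodes by increasing distance from B:
B: 0
A: 4  (via B)
G: 5  (via B)
D: 7  (via B)
E: 11  (via B)
H: 11  (via G)
C: 17  (via H)
F: 17  (via D)
I: 26  (via F)
J: 29  (via H)
Shortest route: B–G–H–J = 29 min.

29 min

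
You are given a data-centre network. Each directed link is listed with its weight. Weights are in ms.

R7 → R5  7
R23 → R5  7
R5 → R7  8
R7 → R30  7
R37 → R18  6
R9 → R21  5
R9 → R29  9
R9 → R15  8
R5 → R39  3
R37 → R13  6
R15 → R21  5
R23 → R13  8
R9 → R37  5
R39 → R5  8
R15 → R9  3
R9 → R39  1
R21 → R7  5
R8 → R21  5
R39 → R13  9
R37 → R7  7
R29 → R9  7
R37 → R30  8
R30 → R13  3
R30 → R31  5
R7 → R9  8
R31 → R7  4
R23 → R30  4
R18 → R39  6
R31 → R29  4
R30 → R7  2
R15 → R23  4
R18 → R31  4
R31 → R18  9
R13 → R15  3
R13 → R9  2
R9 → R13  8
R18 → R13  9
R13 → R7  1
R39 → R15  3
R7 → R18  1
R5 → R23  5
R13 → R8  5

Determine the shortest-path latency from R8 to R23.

Enumerating some paths:
R8–R21–R7–R18–R39–R15–R23: 5+5+1+6+3+4 = 24
R8–R21–R7–R5–R23: 5+5+7+5 = 22
The minimum is 22 ms via R8–R21–R7–R5–R23.

22 ms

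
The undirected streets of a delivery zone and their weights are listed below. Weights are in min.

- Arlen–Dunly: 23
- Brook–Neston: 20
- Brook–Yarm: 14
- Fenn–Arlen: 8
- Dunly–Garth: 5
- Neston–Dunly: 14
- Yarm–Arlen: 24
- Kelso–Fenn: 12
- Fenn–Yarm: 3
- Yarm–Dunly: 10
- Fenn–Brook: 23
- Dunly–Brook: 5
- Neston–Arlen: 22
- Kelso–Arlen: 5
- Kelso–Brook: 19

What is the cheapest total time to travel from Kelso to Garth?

29 min

Compare a few routes:
Kelso - Brook - Dunly - Garth: 19+5+5 = 29
Kelso - Arlen - Fenn - Yarm - Dunly - Garth: 5+8+3+10+5 = 31
Kelso - Fenn - Yarm - Dunly - Garth: 12+3+10+5 = 30
Cheapest is Kelso - Brook - Dunly - Garth at 29 min.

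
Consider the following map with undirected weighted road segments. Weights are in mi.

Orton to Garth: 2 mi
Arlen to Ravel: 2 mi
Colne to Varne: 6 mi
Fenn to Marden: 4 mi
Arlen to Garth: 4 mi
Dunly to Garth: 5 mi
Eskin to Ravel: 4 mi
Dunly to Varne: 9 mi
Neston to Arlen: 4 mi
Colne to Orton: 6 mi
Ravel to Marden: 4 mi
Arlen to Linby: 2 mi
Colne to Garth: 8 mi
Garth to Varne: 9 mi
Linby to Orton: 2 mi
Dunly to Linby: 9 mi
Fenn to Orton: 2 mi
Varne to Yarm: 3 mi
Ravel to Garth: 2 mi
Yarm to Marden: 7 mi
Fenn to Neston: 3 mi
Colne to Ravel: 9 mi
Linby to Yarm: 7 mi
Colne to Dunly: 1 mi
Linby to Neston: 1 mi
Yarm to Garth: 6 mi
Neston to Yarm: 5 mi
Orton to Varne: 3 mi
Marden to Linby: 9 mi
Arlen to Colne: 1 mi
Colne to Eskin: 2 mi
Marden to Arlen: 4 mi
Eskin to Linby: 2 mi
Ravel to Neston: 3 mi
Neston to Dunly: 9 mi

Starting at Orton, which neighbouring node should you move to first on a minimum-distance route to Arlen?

Linby

Enumerating some paths:
Orton - Linby - Arlen: 2+2 = 4
Orton - Colne - Arlen: 6+1 = 7
Orton - Garth - Arlen: 2+4 = 6
Orton - Garth - Ravel - Arlen: 2+2+2 = 6
Cheapest is Orton - Linby - Arlen at 4 mi.
So from Orton the first move is to Linby.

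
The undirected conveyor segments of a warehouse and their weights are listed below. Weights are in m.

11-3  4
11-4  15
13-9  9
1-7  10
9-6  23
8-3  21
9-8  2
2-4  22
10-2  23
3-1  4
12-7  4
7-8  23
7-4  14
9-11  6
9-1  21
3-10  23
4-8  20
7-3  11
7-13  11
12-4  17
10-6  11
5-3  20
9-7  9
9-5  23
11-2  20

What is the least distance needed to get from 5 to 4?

39 m

Candidate routes:
5 - 9 - 8 - 4: 23+2+20 = 45
5 - 3 - 7 - 4: 20+11+14 = 45
5 - 9 - 11 - 4: 23+6+15 = 44
5 - 3 - 11 - 4: 20+4+15 = 39
Cheapest is 5 - 3 - 11 - 4 at 39 m.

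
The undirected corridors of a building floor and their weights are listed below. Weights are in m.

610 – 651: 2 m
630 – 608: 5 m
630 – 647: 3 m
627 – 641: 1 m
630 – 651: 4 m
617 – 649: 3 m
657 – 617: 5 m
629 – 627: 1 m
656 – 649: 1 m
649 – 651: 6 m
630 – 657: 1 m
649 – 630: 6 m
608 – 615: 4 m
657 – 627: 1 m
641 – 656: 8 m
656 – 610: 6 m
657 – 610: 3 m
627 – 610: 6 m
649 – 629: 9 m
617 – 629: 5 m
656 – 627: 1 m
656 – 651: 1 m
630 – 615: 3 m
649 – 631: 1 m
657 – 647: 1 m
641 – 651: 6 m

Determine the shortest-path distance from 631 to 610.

Enumerating some paths:
631–649–656–627–657–610: 1+1+1+1+3 = 7
631–649–656–651–610: 1+1+1+2 = 5
Cheapest is 631–649–656–651–610 at 5 m.

5 m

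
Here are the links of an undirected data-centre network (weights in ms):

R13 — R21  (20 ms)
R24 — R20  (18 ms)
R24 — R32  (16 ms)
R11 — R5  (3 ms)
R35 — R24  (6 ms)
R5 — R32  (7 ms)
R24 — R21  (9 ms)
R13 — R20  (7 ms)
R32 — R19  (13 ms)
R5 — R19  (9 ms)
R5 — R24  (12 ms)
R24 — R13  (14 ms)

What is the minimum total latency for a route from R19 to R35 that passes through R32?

35 ms

Best R19 to R32: R19 → R32 costing 13
Best R32 to R35: R32 → R24 → R35 costing 22
Total via R32: 13 + 22 = 35 ms.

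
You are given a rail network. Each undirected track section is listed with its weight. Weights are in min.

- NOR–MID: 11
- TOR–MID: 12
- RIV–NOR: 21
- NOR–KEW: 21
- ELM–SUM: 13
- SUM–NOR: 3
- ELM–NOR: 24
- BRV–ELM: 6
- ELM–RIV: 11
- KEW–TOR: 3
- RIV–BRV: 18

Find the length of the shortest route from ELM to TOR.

Enumerating some paths:
ELM → SUM → NOR → MID → TOR: 13+3+11+12 = 39
ELM → SUM → NOR → KEW → TOR: 13+3+21+3 = 40
The minimum is 39 min via ELM → SUM → NOR → MID → TOR.

39 min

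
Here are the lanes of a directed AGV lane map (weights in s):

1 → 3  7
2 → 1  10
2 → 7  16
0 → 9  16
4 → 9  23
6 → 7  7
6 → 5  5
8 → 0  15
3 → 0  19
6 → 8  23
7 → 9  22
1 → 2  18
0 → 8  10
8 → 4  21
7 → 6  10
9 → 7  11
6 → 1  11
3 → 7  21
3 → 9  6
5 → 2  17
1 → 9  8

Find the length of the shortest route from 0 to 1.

Enumerating some paths:
0 - 9 - 7 - 6 - 5 - 2 - 1: 16+11+10+5+17+10 = 69
0 - 9 - 7 - 6 - 1: 16+11+10+11 = 48
The minimum is 48 s via 0 - 9 - 7 - 6 - 1.

48 s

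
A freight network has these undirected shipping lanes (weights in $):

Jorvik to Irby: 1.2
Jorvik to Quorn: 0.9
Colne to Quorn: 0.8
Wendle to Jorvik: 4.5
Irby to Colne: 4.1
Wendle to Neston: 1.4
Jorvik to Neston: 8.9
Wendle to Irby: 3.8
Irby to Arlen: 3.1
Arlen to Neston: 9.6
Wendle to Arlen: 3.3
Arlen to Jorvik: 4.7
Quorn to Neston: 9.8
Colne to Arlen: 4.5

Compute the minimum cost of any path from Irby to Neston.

Enumerating some paths:
Irby - Jorvik - Neston: 1.2+8.9 = 10.1
Irby - Arlen - Wendle - Neston: 3.1+3.3+1.4 = 7.8
Irby - Wendle - Neston: 3.8+1.4 = 5.2
Irby - Jorvik - Wendle - Neston: 1.2+4.5+1.4 = 7.1
The minimum is $5.2 via Irby - Wendle - Neston.

$5.2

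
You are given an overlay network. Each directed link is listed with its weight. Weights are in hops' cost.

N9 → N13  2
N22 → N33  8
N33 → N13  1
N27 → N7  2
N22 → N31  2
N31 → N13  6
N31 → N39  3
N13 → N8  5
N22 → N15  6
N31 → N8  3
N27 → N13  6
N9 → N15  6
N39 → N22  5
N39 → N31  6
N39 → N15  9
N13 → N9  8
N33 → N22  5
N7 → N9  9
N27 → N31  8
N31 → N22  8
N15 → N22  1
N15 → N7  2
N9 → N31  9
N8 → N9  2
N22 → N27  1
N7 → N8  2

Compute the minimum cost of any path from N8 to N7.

Shortest distances from N8:
N8: 0
N9: 2  (via N8)
N13: 4  (via N9)
N15: 8  (via N9)
N22: 9  (via N15)
N27: 10  (via N22)
N7: 10  (via N15)
Shortest route: N8–N9–N15–N7 = 10 hops' cost.

10 hops' cost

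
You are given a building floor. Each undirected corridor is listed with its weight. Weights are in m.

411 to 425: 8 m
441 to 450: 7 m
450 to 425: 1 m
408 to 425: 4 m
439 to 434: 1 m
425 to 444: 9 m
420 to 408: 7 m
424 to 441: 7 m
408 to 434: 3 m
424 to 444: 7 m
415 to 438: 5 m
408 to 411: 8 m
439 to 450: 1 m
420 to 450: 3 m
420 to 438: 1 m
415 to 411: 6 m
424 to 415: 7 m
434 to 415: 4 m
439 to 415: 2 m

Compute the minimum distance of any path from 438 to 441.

11 m

Settle nodes by increasing distance from 438:
438: 0
420: 1  (via 438)
450: 4  (via 420)
425: 5  (via 450)
415: 5  (via 438)
439: 5  (via 450)
434: 6  (via 439)
408: 8  (via 420)
411: 11  (via 415)
441: 11  (via 450)
Shortest route: 438–420–450–441 = 11 m.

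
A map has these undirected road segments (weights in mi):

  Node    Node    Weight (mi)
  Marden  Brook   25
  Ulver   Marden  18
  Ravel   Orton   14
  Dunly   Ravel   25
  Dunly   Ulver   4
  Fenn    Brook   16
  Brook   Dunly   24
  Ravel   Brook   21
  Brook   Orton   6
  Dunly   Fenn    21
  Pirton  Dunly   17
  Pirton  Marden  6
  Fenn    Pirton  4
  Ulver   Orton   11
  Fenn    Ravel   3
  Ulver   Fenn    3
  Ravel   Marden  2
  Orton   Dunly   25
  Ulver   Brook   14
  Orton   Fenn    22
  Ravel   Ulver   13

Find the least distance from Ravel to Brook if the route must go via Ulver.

Shortest Ravel→Ulver: Ravel–Fenn–Ulver = 6
Best Ulver to Brook: Ulver–Brook costing 14
Total via Ulver: 6 + 14 = 20 mi.

20 mi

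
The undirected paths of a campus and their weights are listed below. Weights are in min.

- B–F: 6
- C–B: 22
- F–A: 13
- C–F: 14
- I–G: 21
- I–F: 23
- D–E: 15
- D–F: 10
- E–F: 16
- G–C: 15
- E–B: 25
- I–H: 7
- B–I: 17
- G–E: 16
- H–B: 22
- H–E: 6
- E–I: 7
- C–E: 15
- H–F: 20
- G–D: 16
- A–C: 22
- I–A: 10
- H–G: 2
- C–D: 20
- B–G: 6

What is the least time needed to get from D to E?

Candidate routes:
D–E: 15 = 15
D–G–H–E: 16+2+6 = 24
The minimum is 15 min via D–E.

15 min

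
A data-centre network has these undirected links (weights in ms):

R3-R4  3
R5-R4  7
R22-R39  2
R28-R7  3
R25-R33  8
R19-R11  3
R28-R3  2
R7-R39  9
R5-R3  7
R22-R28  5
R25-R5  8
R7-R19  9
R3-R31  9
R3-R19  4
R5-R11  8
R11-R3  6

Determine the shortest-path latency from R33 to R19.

Running Dijkstra from R33:
R33: 0
R25: 8  (via R33)
R5: 16  (via R25)
R3: 23  (via R5)
R4: 23  (via R5)
R11: 24  (via R5)
R28: 25  (via R3)
R19: 27  (via R3)
Shortest route: R33–R25–R5–R3–R19 = 27 ms.

27 ms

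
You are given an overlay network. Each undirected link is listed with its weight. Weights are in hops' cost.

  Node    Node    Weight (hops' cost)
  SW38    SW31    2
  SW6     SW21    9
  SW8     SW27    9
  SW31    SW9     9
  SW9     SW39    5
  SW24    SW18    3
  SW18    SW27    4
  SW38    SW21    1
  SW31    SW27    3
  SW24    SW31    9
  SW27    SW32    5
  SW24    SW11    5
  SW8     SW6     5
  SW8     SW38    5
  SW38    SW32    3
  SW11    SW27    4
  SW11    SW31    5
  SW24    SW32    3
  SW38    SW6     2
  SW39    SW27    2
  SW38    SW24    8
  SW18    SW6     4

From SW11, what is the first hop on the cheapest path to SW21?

SW31

Compare a few routes:
SW11 → SW27 → SW32 → SW38 → SW21: 4+5+3+1 = 13
SW11 → SW31 → SW38 → SW21: 5+2+1 = 8
SW11 → SW27 → SW31 → SW38 → SW21: 4+3+2+1 = 10
SW11 → SW24 → SW32 → SW38 → SW21: 5+3+3+1 = 12
The minimum is 8 hops' cost via SW11 → SW31 → SW38 → SW21.
So from SW11 the first move is to SW31.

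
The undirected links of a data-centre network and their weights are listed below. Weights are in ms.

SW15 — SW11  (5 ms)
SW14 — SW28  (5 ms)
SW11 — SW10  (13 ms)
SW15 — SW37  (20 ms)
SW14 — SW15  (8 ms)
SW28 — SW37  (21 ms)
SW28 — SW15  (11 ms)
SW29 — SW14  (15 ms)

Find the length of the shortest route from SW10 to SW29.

41 ms

Enumerating some paths:
SW10–SW11–SW15–SW14–SW29: 13+5+8+15 = 41
SW10–SW11–SW15–SW28–SW14–SW29: 13+5+11+5+15 = 49
Cheapest is SW10–SW11–SW15–SW14–SW29 at 41 ms.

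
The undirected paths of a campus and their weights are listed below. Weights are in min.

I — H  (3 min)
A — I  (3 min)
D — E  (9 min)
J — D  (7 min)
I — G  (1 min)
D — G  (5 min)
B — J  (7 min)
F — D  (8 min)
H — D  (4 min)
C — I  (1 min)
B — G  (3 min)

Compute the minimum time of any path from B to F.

16 min

Compare a few routes:
B–G–I–H–D–F: 3+1+3+4+8 = 19
B–G–D–F: 3+5+8 = 16
Cheapest is B–G–D–F at 16 min.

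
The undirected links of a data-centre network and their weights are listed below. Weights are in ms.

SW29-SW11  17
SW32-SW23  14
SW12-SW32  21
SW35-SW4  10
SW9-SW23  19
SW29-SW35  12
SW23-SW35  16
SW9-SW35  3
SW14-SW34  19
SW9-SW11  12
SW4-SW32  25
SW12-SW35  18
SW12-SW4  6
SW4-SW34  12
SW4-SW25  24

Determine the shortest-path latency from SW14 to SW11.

56 ms

Candidate routes:
SW14 - SW34 - SW4 - SW12 - SW35 - SW9 - SW11: 19+12+6+18+3+12 = 70
SW14 - SW34 - SW4 - SW35 - SW9 - SW11: 19+12+10+3+12 = 56
Cheapest is SW14 - SW34 - SW4 - SW35 - SW9 - SW11 at 56 ms.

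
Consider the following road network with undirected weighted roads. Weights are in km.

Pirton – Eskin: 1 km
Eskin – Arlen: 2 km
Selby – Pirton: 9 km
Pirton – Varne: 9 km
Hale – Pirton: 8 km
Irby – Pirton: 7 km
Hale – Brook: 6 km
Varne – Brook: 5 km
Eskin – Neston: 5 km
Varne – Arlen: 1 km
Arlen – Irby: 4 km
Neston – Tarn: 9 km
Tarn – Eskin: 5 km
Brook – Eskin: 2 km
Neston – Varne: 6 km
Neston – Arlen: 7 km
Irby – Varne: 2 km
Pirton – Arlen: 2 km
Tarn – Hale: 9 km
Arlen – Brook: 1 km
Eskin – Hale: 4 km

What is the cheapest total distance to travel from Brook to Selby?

Settle nodes by increasing distance from Brook:
Brook: 0
Arlen: 1  (via Brook)
Eskin: 2  (via Brook)
Varne: 2  (via Arlen)
Pirton: 3  (via Arlen)
Irby: 4  (via Varne)
Hale: 6  (via Brook)
Neston: 7  (via Eskin)
Tarn: 7  (via Eskin)
Selby: 12  (via Pirton)
Shortest route: Brook → Arlen → Pirton → Selby = 12 km.

12 km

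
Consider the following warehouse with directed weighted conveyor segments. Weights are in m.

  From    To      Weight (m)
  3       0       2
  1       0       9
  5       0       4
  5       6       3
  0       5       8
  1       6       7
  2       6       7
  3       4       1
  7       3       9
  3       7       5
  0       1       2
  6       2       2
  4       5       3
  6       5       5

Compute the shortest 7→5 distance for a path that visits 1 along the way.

Best 7 to 1: 7 → 3 → 0 → 1 costing 13
Best 1 to 5: 1 → 6 → 5 costing 12
Total via 1: 13 + 12 = 25 m.

25 m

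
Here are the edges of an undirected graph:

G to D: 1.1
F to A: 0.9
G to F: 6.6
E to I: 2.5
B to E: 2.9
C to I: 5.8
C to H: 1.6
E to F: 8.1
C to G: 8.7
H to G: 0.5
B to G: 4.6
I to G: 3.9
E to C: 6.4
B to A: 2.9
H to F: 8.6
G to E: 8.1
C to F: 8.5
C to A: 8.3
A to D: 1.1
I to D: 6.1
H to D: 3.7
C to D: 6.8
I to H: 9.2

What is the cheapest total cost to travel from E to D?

6.9

Enumerating some paths:
E - B - A - D: 2.9+2.9+1.1 = 6.9
E - B - G - D: 2.9+4.6+1.1 = 8.6
E - I - G - D: 2.5+3.9+1.1 = 7.5
The minimum is 6.9 via E - B - A - D.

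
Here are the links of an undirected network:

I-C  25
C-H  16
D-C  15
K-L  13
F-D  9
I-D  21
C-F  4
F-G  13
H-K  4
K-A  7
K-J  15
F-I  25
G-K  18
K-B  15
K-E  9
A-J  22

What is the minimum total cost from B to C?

35

Enumerating some paths:
B - K - G - F - D - C: 15+18+13+9+15 = 70
B - K - H - C: 15+4+16 = 35
B - K - G - F - C: 15+18+13+4 = 50
The minimum is 35 via B - K - H - C.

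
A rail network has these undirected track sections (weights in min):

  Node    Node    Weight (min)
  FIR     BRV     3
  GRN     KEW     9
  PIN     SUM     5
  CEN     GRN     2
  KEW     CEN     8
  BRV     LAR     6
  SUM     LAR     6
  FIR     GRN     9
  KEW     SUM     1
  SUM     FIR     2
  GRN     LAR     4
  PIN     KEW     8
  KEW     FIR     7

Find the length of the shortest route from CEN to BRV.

12 min

Shortest distances from CEN:
CEN: 0
GRN: 2  (via CEN)
LAR: 6  (via GRN)
KEW: 8  (via CEN)
SUM: 9  (via KEW)
FIR: 11  (via GRN)
BRV: 12  (via LAR)
Shortest route: CEN → GRN → LAR → BRV = 12 min.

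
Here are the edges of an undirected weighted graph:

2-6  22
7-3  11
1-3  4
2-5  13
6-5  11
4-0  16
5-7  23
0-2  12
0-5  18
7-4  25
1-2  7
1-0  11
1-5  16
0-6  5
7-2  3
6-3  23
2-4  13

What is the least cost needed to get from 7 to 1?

Shortest distances from 7:
7: 0
2: 3  (via 7)
1: 10  (via 2)
Shortest route: 7 → 2 → 1 = 10.

10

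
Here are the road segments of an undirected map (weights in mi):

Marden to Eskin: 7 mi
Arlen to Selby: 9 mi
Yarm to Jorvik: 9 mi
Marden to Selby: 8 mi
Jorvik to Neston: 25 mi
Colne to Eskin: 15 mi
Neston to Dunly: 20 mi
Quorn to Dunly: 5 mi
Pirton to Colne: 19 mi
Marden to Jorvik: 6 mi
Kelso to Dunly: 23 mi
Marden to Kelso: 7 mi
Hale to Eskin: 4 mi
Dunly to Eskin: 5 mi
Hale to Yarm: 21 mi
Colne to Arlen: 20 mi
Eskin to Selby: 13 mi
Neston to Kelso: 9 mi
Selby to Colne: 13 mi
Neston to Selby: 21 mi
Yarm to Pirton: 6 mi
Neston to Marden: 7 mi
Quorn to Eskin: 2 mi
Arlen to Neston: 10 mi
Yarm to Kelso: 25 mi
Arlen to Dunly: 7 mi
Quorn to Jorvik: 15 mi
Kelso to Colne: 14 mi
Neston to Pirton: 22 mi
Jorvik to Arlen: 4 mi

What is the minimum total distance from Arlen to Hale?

Enumerating some paths:
Arlen - Jorvik - Quorn - Eskin - Hale: 4+15+2+4 = 25
Arlen - Jorvik - Marden - Eskin - Hale: 4+6+7+4 = 21
Arlen - Dunly - Eskin - Hale: 7+5+4 = 16
Arlen - Dunly - Quorn - Eskin - Hale: 7+5+2+4 = 18
Cheapest is Arlen - Dunly - Eskin - Hale at 16 mi.

16 mi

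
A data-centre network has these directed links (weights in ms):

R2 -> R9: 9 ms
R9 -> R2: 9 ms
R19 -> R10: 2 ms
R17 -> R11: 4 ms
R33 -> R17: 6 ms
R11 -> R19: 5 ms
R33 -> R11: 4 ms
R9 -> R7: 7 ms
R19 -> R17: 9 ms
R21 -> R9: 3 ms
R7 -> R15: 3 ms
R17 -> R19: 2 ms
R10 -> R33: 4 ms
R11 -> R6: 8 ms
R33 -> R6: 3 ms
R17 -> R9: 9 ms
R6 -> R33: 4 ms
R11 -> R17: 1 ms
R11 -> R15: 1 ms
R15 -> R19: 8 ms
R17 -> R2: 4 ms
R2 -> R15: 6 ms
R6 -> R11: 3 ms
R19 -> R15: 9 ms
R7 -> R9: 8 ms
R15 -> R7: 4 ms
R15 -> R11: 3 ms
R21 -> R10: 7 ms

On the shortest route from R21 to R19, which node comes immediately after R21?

R10

Enumerating some paths:
R21 → R10 → R33 → R11 → R17 → R19: 7+4+4+1+2 = 18
R21 → R10 → R33 → R17 → R19: 7+4+6+2 = 19
R21 → R9 → R7 → R15 → R11 → R17 → R19: 3+7+3+3+1+2 = 19
Cheapest is R21 → R10 → R33 → R11 → R17 → R19 at 18 ms.
So from R21 the first move is to R10.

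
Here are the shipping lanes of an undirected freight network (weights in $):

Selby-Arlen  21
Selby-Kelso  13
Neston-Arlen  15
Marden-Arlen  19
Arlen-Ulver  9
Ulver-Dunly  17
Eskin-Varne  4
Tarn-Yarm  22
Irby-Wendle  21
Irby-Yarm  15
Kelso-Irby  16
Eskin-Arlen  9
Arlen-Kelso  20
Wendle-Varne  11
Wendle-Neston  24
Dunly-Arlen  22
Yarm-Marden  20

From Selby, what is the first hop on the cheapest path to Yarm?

Kelso

Enumerating some paths:
Selby–Arlen–Marden–Yarm: 21+19+20 = 60
Selby–Kelso–Irby–Yarm: 13+16+15 = 44
Selby–Kelso–Arlen–Marden–Yarm: 13+20+19+20 = 72
Cheapest is Selby–Kelso–Irby–Yarm at $44.
So from Selby the first move is to Kelso.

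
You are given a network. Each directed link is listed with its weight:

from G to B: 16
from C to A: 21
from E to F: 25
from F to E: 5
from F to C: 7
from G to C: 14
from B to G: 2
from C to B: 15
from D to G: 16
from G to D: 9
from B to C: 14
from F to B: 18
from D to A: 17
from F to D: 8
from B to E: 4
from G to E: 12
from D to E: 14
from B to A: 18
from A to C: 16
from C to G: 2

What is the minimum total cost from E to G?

34

Shortest distances from E:
E: 0
F: 25  (via E)
C: 32  (via F)
D: 33  (via F)
G: 34  (via C)
Shortest route: E–F–C–G = 34.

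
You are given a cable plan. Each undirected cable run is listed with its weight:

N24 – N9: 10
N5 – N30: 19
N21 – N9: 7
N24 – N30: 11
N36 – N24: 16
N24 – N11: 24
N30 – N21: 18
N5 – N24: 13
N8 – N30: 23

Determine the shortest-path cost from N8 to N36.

50

Compare a few routes:
N8 → N30 → N24 → N36: 23+11+16 = 50
N8 → N30 → N21 → N9 → N24 → N36: 23+18+7+10+16 = 74
N8 → N30 → N5 → N24 → N36: 23+19+13+16 = 71
Cheapest is N8 → N30 → N24 → N36 at 50.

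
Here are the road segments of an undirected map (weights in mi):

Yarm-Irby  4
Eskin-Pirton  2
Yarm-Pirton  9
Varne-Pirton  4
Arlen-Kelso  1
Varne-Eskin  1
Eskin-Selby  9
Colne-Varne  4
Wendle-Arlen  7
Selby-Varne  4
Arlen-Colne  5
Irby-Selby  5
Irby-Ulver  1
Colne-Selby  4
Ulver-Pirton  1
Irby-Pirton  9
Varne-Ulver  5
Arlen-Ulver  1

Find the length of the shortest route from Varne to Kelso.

Candidate routes:
Varne–Colne–Arlen–Kelso: 4+5+1 = 10
Varne–Ulver–Arlen–Kelso: 5+1+1 = 7
Varne–Eskin–Pirton–Ulver–Arlen–Kelso: 1+2+1+1+1 = 6
Varne–Pirton–Ulver–Arlen–Kelso: 4+1+1+1 = 7
Cheapest is Varne–Eskin–Pirton–Ulver–Arlen–Kelso at 6 mi.

6 mi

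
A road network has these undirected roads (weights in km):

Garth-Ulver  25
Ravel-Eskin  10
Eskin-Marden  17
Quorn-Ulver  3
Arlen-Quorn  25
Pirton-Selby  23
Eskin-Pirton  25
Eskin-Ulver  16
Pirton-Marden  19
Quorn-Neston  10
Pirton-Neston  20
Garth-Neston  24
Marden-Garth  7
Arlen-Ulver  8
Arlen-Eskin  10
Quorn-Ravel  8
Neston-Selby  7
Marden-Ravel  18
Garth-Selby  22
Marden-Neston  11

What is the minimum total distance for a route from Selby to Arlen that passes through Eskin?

Best Selby to Eskin: Selby–Neston–Marden–Eskin costing 35
Best Eskin to Arlen: Eskin–Arlen costing 10
Total via Eskin: 35 + 10 = 45 km.

45 km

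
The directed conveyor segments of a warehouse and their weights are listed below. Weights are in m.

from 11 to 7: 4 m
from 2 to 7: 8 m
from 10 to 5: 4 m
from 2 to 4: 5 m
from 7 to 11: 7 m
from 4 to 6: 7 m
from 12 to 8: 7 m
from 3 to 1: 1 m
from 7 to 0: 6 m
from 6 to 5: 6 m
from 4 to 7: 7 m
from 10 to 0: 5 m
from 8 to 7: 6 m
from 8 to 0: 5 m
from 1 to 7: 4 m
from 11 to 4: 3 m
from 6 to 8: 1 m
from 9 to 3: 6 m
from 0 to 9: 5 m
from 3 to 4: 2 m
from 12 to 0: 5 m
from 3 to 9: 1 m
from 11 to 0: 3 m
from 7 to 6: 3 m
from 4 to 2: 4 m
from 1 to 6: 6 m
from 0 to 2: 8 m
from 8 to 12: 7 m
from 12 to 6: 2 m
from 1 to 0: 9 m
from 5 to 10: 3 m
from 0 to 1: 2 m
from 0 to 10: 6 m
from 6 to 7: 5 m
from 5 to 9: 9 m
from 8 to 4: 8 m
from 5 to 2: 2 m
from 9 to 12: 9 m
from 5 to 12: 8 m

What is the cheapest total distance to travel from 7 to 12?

Settle nodes by increasing distance from 7:
7: 0
6: 3  (via 7)
8: 4  (via 6)
0: 6  (via 7)
11: 7  (via 7)
1: 8  (via 0)
5: 9  (via 6)
4: 10  (via 11)
2: 11  (via 5)
9: 11  (via 0)
12: 11  (via 8)
Shortest route: 7 → 6 → 8 → 12 = 11 m.

11 m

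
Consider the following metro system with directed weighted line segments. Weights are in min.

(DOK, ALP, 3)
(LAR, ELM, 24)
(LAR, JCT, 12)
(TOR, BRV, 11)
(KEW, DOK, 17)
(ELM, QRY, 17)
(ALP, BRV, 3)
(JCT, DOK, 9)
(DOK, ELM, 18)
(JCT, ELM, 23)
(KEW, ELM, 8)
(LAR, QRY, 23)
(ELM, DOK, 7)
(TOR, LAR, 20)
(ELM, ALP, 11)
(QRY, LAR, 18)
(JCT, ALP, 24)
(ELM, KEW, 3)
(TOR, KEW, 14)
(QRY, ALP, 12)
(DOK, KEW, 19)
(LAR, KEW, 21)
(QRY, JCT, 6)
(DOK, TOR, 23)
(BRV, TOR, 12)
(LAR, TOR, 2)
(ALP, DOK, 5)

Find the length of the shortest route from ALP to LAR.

35 min

Candidate routes:
ALP → BRV → TOR → LAR: 3+12+20 = 35
ALP → DOK → KEW → ELM → QRY → LAR: 5+19+8+17+18 = 67
ALP → DOK → TOR → LAR: 5+23+20 = 48
ALP → DOK → ELM → QRY → LAR: 5+18+17+18 = 58
Cheapest is ALP → BRV → TOR → LAR at 35 min.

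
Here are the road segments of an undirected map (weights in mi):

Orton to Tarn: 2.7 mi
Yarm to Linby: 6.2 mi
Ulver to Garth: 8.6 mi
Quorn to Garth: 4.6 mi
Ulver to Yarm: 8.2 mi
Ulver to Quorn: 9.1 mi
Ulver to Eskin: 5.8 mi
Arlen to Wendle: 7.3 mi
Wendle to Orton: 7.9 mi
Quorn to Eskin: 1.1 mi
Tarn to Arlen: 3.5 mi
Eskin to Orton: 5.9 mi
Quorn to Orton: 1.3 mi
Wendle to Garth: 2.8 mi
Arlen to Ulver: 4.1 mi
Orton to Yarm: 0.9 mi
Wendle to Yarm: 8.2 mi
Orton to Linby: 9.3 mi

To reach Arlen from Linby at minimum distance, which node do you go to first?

Compare a few routes:
Linby–Yarm–Orton–Tarn–Arlen: 6.2+0.9+2.7+3.5 = 13.3
Linby–Yarm–Ulver–Arlen: 6.2+8.2+4.1 = 18.5
Linby–Orton–Tarn–Arlen: 9.3+2.7+3.5 = 15.5
Linby–Yarm–Orton–Quorn–Eskin–Ulver–Arlen: 6.2+0.9+1.3+1.1+5.8+4.1 = 19.4
The minimum is 13.3 mi via Linby–Yarm–Orton–Tarn–Arlen.
So from Linby the first move is to Yarm.

Yarm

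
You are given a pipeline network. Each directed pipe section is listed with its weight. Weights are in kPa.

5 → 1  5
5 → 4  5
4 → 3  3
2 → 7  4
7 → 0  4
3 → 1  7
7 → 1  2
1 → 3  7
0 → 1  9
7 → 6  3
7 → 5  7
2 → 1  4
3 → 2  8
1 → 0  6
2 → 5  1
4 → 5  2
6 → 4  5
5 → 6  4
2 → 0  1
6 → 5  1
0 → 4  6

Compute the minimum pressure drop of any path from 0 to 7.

21 kPa

Compare a few routes:
0 → 1 → 3 → 2 → 7: 9+7+8+4 = 28
0 → 4 → 3 → 2 → 7: 6+3+8+4 = 21
Cheapest is 0 → 4 → 3 → 2 → 7 at 21 kPa.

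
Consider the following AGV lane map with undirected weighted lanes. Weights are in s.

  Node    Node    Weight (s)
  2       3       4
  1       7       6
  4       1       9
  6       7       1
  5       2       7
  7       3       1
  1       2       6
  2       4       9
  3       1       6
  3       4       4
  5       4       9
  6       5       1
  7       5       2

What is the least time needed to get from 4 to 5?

7 s

Candidate routes:
4–5: 9 = 9
4–3–7–5: 4+1+2 = 7
The minimum is 7 s via 4–3–7–5.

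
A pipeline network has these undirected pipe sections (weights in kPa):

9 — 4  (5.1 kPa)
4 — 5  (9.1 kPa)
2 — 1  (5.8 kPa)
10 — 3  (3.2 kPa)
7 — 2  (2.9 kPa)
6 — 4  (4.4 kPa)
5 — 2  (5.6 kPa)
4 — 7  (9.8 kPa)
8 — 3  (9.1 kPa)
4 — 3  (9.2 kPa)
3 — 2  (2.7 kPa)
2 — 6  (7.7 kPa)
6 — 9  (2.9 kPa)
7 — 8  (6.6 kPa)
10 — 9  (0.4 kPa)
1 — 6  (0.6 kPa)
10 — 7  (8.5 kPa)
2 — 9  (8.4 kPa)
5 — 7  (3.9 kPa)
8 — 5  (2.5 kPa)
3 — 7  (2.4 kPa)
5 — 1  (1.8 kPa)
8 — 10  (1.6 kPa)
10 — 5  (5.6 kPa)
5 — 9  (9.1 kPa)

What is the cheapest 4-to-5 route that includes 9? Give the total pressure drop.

Shortest 4→9: 4–9 = 5.1
Best 9 to 5: 9–10–8–5 costing 4.5
Total via 9: 5.1 + 4.5 = 9.6 kPa.

9.6 kPa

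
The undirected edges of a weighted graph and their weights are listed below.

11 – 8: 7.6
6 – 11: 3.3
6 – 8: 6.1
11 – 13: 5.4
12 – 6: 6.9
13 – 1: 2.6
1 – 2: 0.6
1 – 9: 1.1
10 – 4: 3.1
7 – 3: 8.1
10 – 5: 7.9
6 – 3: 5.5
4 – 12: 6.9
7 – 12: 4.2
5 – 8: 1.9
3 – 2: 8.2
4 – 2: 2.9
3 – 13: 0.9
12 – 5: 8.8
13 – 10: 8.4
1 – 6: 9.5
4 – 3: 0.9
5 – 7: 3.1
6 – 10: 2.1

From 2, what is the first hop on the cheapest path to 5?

4

Enumerating some paths:
2–4–3–7–5: 2.9+0.9+8.1+3.1 = 15
2–4–10–5: 2.9+3.1+7.9 = 13.9
Cheapest is 2–4–10–5 at 13.9.
So from 2 the first move is to 4.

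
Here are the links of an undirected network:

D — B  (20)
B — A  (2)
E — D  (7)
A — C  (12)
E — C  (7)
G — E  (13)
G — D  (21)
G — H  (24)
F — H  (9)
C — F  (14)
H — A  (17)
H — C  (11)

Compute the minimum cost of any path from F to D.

Shortest distances from F:
F: 0
H: 9  (via F)
C: 14  (via F)
E: 21  (via C)
A: 26  (via H)
B: 28  (via A)
D: 28  (via E)
Shortest route: F–C–E–D = 28.

28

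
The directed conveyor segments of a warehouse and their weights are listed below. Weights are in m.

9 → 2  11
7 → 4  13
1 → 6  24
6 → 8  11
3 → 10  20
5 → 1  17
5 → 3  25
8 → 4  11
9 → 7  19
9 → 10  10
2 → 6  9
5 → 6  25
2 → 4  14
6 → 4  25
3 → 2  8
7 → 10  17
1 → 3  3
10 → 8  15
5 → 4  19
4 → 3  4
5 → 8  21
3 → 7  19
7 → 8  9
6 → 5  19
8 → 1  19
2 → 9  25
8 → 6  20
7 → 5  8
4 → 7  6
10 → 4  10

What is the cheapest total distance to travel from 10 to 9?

47 m

Shortest distances from 10:
10: 0
4: 10  (via 10)
3: 14  (via 4)
8: 15  (via 10)
7: 16  (via 4)
2: 22  (via 3)
5: 24  (via 7)
6: 31  (via 2)
1: 34  (via 8)
9: 47  (via 2)
Shortest route: 10–4–3–2–9 = 47 m.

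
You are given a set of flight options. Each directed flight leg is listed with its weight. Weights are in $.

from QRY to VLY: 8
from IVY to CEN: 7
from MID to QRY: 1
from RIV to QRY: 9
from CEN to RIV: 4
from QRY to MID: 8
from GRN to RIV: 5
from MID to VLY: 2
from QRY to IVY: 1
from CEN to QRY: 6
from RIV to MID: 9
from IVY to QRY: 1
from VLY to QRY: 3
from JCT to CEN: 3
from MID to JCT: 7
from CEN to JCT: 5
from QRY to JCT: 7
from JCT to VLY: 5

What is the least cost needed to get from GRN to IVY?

Running Dijkstra from GRN:
GRN: 0
RIV: 5  (via GRN)
QRY: 14  (via RIV)
MID: 14  (via RIV)
IVY: 15  (via QRY)
Shortest route: GRN → RIV → QRY → IVY = $15.

$15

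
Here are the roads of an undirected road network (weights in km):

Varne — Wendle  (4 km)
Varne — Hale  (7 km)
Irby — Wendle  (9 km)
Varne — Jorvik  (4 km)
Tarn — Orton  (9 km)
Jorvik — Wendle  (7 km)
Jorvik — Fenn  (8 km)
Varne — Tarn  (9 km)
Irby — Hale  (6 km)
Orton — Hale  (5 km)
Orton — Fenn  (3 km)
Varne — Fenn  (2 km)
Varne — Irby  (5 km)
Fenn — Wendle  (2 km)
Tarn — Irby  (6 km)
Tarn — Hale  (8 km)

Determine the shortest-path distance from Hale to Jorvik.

Settle nodes by increasing distance from Hale:
Hale: 0
Orton: 5  (via Hale)
Irby: 6  (via Hale)
Varne: 7  (via Hale)
Tarn: 8  (via Hale)
Fenn: 8  (via Orton)
Wendle: 10  (via Fenn)
Jorvik: 11  (via Varne)
Shortest route: Hale–Varne–Jorvik = 11 km.

11 km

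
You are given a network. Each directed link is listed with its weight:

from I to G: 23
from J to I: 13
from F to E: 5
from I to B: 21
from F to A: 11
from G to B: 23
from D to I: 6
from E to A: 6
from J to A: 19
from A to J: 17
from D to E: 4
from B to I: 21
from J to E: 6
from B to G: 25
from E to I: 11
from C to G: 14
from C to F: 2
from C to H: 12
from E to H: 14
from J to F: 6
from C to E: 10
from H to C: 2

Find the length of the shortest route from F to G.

Enumerating some paths:
F–E–I–G: 5+11+23 = 39
F–E–H–C–G: 5+14+2+14 = 35
The minimum is 35 via F–E–H–C–G.

35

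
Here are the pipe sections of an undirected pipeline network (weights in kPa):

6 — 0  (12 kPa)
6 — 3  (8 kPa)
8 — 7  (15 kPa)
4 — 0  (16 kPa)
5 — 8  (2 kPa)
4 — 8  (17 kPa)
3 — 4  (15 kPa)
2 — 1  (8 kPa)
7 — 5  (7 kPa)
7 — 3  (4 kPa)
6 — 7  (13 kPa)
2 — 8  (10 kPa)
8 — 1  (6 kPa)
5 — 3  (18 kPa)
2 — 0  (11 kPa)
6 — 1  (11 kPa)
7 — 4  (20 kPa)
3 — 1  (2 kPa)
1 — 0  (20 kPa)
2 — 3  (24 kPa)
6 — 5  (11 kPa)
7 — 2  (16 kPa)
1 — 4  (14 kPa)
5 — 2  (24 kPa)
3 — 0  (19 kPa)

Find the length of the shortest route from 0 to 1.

19 kPa

Enumerating some paths:
0 - 1: 20 = 20
0 - 2 - 1: 11+8 = 19
0 - 3 - 1: 19+2 = 21
Cheapest is 0 - 2 - 1 at 19 kPa.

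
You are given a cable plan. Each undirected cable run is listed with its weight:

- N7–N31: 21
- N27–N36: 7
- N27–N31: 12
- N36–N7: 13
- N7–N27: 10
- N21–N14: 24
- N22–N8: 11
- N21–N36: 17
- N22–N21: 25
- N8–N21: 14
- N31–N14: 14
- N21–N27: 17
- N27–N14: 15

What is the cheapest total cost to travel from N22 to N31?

54

Compare a few routes:
N22 → N8 → N21 → N36 → N27 → N31: 11+14+17+7+12 = 61
N22 → N21 → N36 → N27 → N31: 25+17+7+12 = 61
N22 → N21 → N14 → N31: 25+24+14 = 63
N22 → N21 → N27 → N31: 25+17+12 = 54
Cheapest is N22 → N21 → N27 → N31 at 54.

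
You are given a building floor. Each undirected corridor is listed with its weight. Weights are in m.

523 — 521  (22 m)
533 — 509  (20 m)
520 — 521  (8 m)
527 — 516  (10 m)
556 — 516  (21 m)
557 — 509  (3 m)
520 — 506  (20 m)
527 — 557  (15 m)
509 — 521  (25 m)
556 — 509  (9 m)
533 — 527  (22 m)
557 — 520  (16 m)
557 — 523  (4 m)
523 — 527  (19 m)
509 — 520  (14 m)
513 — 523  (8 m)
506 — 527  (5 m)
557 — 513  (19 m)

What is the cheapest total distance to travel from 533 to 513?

Shortest distances from 533:
533: 0
509: 20  (via 533)
527: 22  (via 533)
557: 23  (via 509)
523: 27  (via 557)
506: 27  (via 527)
556: 29  (via 509)
516: 32  (via 527)
520: 34  (via 509)
513: 35  (via 523)
Shortest route: 533–509–557–523–513 = 35 m.

35 m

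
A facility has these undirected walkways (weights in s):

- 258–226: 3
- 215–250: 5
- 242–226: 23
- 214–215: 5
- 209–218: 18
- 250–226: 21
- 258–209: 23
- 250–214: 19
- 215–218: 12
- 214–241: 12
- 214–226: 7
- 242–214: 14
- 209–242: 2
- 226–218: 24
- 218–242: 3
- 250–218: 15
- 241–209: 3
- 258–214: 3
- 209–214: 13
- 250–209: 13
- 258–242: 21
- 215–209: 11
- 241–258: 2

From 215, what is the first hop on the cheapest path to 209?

209

Compare a few routes:
215–209: 11 = 11
215–214–258–241–209: 5+3+2+3 = 13
The minimum is 11 s via 215–209.
So from 215 the first move is to 209.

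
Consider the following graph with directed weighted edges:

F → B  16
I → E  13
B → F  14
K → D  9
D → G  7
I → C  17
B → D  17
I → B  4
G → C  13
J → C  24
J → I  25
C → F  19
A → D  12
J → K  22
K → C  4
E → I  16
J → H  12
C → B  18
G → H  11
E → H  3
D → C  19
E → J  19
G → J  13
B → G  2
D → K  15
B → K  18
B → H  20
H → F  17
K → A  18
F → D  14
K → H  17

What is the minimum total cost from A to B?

49

Compare a few routes:
A–D–G–J–I–B: 12+7+13+25+4 = 61
A–D–G–C–B: 12+7+13+18 = 50
A–D–G–H–F–B: 12+7+11+17+16 = 63
A–D–C–B: 12+19+18 = 49
The minimum is 49 via A–D–C–B.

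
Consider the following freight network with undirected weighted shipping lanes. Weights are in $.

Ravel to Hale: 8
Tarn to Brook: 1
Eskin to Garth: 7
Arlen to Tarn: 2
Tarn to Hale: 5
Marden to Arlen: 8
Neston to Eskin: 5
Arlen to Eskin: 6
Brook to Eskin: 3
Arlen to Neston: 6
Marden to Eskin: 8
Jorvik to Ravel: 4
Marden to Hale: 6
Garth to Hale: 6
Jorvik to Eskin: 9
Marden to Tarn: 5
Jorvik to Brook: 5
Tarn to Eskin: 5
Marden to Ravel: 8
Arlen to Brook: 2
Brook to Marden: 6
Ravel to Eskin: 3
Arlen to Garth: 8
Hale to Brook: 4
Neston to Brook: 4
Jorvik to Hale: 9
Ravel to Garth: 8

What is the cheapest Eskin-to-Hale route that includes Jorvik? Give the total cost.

$16

Best Eskin to Jorvik: Eskin → Ravel → Jorvik costing 7
Shortest Jorvik→Hale: Jorvik → Hale = 9
Total via Jorvik: 7 + 9 = $16.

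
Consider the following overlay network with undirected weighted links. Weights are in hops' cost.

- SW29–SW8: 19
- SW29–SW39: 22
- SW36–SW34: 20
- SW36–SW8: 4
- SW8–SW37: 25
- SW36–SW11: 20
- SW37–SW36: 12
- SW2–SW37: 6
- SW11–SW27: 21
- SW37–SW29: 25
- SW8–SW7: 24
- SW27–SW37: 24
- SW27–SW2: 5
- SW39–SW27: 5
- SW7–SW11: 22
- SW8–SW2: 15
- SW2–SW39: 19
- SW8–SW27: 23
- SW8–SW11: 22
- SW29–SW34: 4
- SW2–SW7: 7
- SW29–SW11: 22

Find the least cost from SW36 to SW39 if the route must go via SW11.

Best SW36 to SW11: SW36 → SW11 costing 20
Shortest SW11→SW39: SW11 → SW27 → SW39 = 26
Total via SW11: 20 + 26 = 46 hops' cost.

46 hops' cost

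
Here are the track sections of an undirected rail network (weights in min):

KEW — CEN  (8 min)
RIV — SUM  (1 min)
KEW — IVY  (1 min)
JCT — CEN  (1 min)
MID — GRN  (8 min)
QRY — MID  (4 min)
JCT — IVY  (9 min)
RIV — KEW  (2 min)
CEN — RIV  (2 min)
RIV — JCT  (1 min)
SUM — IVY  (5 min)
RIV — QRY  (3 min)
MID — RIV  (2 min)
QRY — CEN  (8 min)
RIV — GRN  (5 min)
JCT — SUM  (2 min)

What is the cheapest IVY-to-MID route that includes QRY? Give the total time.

Best IVY to QRY: IVY → KEW → RIV → QRY costing 6
Shortest QRY→MID: QRY → MID = 4
Total via QRY: 6 + 4 = 10 min.

10 min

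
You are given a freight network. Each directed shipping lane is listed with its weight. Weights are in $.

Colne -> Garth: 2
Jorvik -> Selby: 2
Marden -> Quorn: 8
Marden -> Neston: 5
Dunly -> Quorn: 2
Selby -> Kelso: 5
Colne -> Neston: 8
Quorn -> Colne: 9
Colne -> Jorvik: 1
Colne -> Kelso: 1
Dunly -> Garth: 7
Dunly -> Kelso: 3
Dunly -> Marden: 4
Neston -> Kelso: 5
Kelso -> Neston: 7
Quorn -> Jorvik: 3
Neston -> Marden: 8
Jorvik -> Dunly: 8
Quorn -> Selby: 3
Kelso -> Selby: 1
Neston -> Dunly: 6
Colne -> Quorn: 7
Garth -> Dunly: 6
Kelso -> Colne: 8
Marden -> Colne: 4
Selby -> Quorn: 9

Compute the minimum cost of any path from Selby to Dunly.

Compare a few routes:
Selby - Quorn - Jorvik - Dunly: 9+3+8 = 20
Selby - Kelso - Colne - Jorvik - Dunly: 5+8+1+8 = 22
Selby - Kelso - Colne - Garth - Dunly: 5+8+2+6 = 21
Selby - Kelso - Neston - Dunly: 5+7+6 = 18
The minimum is $18 via Selby - Kelso - Neston - Dunly.

$18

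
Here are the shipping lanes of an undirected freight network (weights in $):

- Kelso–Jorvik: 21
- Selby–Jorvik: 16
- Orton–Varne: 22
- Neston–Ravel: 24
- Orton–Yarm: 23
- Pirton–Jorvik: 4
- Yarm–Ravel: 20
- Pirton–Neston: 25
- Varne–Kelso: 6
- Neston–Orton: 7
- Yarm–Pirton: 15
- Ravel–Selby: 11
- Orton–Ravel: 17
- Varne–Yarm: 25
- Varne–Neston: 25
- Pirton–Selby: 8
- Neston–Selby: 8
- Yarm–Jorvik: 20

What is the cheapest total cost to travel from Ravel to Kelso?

$44

Settle nodes by increasing distance from Ravel:
Ravel: 0
Selby: 11  (via Ravel)
Orton: 17  (via Ravel)
Neston: 19  (via Selby)
Pirton: 19  (via Selby)
Yarm: 20  (via Ravel)
Jorvik: 23  (via Pirton)
Varne: 39  (via Orton)
Kelso: 44  (via Jorvik)
Shortest route: Ravel–Selby–Pirton–Jorvik–Kelso = $44.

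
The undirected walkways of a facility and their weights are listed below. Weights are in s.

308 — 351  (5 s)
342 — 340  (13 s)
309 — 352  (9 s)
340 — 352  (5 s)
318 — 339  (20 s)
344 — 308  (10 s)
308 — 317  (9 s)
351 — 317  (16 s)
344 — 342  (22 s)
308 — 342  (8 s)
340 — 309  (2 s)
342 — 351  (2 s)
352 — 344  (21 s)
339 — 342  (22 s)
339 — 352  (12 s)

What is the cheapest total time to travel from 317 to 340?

29 s

Enumerating some paths:
317 → 308 → 342 → 340: 9+8+13 = 30
317 → 308 → 351 → 342 → 340: 9+5+2+13 = 29
317 → 351 → 342 → 340: 16+2+13 = 31
The minimum is 29 s via 317 → 308 → 351 → 342 → 340.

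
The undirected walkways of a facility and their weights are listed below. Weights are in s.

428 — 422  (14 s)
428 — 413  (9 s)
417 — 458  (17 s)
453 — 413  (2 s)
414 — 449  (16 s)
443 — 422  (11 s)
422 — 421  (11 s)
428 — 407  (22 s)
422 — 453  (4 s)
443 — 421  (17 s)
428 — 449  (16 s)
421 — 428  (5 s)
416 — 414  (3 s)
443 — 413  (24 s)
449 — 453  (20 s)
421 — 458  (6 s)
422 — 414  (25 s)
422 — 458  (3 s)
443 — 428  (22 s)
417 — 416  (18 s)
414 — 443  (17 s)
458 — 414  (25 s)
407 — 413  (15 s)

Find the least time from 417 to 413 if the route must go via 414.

Shortest 417→414: 417 → 416 → 414 = 21
Shortest 414→413: 414 → 422 → 453 → 413 = 31
Total via 414: 21 + 31 = 52 s.

52 s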